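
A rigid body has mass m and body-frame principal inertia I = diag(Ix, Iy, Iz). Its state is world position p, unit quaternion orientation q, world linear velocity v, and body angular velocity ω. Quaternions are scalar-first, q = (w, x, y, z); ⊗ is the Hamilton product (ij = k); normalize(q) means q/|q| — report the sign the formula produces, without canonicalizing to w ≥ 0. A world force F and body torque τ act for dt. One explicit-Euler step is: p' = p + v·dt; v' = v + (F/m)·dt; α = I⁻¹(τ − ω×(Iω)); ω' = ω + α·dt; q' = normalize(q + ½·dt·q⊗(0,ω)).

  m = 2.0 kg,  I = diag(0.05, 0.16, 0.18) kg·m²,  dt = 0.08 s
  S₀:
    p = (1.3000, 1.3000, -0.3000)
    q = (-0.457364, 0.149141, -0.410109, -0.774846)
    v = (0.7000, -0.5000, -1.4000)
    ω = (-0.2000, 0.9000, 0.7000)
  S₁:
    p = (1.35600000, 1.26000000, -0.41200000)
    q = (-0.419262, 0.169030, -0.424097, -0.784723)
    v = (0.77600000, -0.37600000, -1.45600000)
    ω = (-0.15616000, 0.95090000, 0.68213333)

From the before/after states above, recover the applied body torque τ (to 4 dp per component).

rate change Δω = (0.04384000, 0.05090000, -0.01786667)
ω₀×(Iω₀) = (0.0126, 0.0182, -0.0198)
I·α + gyro = (0.0400, 0.1200, -0.0600)

τ = (0.0400, 0.1200, -0.0600)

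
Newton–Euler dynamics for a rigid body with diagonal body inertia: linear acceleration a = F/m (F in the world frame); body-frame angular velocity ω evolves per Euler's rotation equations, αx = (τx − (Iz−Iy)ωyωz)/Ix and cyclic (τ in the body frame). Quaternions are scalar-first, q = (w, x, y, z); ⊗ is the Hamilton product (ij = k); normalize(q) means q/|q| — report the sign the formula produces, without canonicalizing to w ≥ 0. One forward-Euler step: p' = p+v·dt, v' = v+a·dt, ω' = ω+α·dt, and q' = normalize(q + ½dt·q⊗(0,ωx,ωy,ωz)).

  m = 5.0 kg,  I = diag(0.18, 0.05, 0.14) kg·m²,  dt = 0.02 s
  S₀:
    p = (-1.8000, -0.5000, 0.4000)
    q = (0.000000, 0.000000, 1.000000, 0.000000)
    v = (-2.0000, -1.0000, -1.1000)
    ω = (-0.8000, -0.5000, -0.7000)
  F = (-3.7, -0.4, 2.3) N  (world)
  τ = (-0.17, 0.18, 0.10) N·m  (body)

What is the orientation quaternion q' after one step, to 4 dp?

q' = (0.0050, -0.0070, 0.9999, 0.0080)

q⊗(0,ω) = (0.5000000, -0.7000000, 0.0000000, 0.8000000)
q + ½dt·q⊗(0,ω), renormalized = (0.0050, -0.0070, 0.9999, 0.0080)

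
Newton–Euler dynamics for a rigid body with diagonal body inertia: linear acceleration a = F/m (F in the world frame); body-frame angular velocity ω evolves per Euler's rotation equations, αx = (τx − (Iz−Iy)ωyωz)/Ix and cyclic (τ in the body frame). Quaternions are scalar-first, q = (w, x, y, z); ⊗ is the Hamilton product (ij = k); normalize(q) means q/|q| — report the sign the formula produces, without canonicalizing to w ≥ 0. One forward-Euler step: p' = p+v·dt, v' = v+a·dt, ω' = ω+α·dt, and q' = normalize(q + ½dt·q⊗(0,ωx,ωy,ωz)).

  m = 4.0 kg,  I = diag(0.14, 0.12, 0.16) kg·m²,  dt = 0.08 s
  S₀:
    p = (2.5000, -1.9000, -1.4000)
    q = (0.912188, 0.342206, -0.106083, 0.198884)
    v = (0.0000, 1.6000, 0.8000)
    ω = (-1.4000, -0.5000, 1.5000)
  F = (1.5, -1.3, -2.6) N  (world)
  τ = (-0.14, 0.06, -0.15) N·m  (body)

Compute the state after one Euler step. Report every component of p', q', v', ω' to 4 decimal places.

p' = (2.5000, -1.7720, -1.3360)
q' = (0.9140, 0.2877, -0.1554, 0.2400)
v' = (0.0300, 1.5740, 0.7480)
ω' = (-1.4629, -0.4880, 1.4320)

gyro term ω×Iω = (-0.0300, 0.0420, -0.0140)
α = I⁻¹(τ − ω×Iω) = (-0.7857, 0.1500, -0.8500)
ω' = ω + α·dt = (-1.4629, -0.4880, 1.4320)
q⊗(0,ω) = (0.1277209, -1.3367457, -1.2478406, 1.0486628)
q' = normalize(q + ½dt·q⊗(0,ω)) = (0.9140, 0.2877, -0.1554, 0.2400)
a = (0.3750, -0.3250, -0.6500)
p' = p + v·dt = (2.5000, -1.7720, -1.3360)
new velocity v' = (0.0300, 1.5740, 0.7480)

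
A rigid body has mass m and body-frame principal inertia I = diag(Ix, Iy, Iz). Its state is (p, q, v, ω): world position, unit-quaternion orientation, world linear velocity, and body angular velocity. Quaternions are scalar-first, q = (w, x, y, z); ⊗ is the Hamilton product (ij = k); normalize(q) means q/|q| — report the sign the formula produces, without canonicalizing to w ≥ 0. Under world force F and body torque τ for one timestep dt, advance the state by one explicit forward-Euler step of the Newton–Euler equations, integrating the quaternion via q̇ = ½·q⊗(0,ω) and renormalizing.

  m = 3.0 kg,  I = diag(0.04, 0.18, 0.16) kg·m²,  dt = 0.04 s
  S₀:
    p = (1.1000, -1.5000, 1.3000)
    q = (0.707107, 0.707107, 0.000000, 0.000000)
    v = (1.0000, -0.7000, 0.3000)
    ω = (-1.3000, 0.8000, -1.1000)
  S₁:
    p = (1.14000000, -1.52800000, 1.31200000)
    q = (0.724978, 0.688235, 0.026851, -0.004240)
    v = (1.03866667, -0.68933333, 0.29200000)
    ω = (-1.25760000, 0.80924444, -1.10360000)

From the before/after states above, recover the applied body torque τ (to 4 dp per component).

τ = (0.0600, -0.1300, -0.1600)

Δω = ω₁−ω₀ = (0.04240000, 0.00924444, -0.00360000)
ω₀×(Iω₀) = (0.0176, -0.1716, -0.1456)
I·α + gyro = (0.0600, -0.1300, -0.1600)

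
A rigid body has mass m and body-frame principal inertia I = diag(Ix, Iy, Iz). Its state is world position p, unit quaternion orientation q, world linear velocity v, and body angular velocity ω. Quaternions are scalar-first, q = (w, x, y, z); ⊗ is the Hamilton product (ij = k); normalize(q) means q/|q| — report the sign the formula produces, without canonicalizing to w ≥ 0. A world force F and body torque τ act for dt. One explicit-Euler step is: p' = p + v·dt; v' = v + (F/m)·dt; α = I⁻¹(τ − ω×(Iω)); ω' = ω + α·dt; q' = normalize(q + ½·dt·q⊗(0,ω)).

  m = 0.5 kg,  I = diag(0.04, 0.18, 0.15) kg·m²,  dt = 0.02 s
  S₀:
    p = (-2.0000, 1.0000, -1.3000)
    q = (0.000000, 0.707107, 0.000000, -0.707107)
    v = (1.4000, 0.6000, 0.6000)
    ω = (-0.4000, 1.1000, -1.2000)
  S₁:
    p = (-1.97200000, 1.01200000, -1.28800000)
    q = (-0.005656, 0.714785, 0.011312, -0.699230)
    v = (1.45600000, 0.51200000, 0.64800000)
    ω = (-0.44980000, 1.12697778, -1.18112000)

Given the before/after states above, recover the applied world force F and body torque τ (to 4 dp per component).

F = (1.4000, -2.2000, 1.2000)
τ = (-0.0600, 0.1900, 0.0800)

rate change Δω = (-0.04980000, 0.02697778, 0.01888000)
precession coupling = (0.0396, -0.0528, -0.0616)
I·α + gyro = (-0.0600, 0.1900, 0.0800)
Δv = v₁−v₀ = (0.05600000, -0.08800000, 0.04800000)
F = m·Δv/dt = (1.4000, -2.2000, 1.2000)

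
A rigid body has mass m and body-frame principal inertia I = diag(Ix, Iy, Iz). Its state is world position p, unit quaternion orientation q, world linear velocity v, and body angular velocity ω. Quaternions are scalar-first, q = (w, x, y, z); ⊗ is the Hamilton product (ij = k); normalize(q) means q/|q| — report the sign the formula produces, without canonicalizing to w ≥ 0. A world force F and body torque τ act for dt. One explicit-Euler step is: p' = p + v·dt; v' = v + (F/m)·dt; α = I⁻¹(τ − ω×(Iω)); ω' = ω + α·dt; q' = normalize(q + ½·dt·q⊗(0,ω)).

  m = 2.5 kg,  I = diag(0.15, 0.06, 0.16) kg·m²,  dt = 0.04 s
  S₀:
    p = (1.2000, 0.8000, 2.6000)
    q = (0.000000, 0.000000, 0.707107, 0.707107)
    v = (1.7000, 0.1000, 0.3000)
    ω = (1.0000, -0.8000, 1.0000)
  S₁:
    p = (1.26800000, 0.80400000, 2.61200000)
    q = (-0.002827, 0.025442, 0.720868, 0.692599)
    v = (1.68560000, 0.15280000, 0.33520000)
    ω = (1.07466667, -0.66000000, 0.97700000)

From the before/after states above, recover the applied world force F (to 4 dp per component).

Δv = v₁−v₀ = (-0.01440000, 0.05280000, 0.03520000)
applied force F = (-0.9000, 3.3000, 2.2000)

F = (-0.9000, 3.3000, 2.2000)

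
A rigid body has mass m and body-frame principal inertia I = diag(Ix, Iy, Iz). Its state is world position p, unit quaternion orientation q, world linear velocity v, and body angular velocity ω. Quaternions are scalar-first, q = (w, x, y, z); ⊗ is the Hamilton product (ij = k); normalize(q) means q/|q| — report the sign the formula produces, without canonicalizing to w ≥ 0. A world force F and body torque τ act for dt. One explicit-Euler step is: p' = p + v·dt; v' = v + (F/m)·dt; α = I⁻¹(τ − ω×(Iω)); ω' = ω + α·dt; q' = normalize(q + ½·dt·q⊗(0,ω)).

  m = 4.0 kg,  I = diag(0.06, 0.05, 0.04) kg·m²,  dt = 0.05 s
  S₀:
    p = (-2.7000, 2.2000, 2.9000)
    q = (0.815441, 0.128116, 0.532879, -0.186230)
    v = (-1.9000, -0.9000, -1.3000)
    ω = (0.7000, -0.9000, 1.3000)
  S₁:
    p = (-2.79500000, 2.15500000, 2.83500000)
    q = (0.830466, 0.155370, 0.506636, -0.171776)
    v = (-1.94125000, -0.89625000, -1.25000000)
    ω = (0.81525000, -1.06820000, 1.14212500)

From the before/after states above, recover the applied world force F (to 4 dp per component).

F = (-3.3000, 0.3000, 4.0000)

velocity change Δv = (-0.04125000, 0.00375000, 0.05000000)
F = m·Δv/dt = (-3.3000, 0.3000, 4.0000)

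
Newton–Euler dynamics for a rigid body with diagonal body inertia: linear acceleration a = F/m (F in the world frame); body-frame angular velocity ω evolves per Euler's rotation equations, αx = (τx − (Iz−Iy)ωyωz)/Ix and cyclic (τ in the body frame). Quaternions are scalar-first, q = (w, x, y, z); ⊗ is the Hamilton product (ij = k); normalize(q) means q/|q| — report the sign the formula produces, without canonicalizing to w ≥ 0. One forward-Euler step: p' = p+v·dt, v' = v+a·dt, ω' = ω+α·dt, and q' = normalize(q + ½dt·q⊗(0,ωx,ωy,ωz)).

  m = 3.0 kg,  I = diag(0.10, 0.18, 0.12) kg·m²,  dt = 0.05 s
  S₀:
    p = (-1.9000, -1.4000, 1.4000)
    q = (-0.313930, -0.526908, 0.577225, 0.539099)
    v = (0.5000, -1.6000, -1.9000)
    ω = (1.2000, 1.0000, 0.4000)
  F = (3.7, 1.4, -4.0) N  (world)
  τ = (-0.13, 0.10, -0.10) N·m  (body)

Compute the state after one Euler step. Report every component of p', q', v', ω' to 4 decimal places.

p' = (-1.8750, -1.4800, 1.3050)
q' = (-0.3177, -0.5436, 0.5903, 0.5051)
v' = (0.5617, -1.5767, -1.9667)
ω' = (1.1470, 1.0304, 0.3183)

a = F/m = (1.2333, 0.4667, -1.3333)
new position p' = (-1.8750, -1.4800, 1.3050)
new velocity v' = (0.5617, -1.5767, -1.9667)
precession coupling ω×(Iω) = (-0.0240, -0.0096, 0.0960)
angular accel α = (-1.0600, 0.6089, -1.6333)
ω + α·dt = (1.1470, 1.0304, 0.3183)
Hamilton product q⊗(0,ω) = (-0.1605750, -0.6849250, 0.5437520, -1.3451500)
updated quaternion q' = (-0.3177, -0.5436, 0.5903, 0.5051)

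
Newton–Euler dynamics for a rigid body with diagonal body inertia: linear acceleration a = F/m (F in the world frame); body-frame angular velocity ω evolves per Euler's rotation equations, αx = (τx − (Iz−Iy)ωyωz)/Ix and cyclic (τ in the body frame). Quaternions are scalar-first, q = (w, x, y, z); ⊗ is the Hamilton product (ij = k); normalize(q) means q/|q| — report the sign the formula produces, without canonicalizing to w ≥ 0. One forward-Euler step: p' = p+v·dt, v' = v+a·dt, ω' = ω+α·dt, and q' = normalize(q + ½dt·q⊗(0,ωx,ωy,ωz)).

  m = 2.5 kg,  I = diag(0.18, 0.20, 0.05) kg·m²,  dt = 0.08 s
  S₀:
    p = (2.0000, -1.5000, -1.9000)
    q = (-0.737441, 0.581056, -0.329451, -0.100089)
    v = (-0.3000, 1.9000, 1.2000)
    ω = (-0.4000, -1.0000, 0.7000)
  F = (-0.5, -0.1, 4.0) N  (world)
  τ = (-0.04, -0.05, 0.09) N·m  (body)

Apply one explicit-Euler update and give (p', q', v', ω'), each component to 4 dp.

p' = (1.9760, -1.3480, -1.8040)
q' = (-0.7375, 0.5789, -0.3142, -0.1491)
v' = (-0.3160, 1.8968, 1.3280)
ω' = (-0.4644, -1.0054, 0.8312)

(τ − ω×Iω)/I = (-0.8056, -0.0680, 1.6400)
ω + α·dt = (-0.4644, -1.0054, 0.8312)
q⊗(0,ω) = (-0.0269663, -0.0357283, 0.3707374, -1.2290451)
q + ½dt·q⊗(0,ω), renormalized = (-0.7375, 0.5789, -0.3142, -0.1491)
a = (-0.2000, -0.0400, 1.6000)
p' = p + v·dt = (1.9760, -1.3480, -1.8040)
new velocity v' = (-0.3160, 1.8968, 1.3280)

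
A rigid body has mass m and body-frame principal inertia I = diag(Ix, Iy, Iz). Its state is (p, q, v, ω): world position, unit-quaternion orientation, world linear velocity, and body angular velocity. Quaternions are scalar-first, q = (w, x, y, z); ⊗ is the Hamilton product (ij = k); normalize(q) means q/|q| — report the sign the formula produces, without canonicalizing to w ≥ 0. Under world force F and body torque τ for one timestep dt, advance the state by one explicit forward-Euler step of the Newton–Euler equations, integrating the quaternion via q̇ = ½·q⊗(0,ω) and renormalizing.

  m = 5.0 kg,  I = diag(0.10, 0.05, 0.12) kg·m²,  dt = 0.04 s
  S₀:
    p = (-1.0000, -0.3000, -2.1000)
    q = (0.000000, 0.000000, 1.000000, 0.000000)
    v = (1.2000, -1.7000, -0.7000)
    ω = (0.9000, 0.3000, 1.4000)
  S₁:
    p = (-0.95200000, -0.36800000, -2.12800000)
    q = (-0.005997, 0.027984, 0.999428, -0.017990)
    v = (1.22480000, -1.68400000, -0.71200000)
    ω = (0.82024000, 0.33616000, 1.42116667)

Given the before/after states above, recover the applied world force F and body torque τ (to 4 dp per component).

Δω = ω₁−ω₀ = (-0.07976000, 0.03616000, 0.02116667)
precession coupling = (0.0294, -0.0252, -0.0135)
applied torque τ = (-0.1700, 0.0200, 0.0500)
velocity change Δv = (0.02480000, 0.01600000, -0.01200000)
F = m·Δv/dt = (3.1000, 2.0000, -1.5000)

F = (3.1000, 2.0000, -1.5000)
τ = (-0.1700, 0.0200, 0.0500)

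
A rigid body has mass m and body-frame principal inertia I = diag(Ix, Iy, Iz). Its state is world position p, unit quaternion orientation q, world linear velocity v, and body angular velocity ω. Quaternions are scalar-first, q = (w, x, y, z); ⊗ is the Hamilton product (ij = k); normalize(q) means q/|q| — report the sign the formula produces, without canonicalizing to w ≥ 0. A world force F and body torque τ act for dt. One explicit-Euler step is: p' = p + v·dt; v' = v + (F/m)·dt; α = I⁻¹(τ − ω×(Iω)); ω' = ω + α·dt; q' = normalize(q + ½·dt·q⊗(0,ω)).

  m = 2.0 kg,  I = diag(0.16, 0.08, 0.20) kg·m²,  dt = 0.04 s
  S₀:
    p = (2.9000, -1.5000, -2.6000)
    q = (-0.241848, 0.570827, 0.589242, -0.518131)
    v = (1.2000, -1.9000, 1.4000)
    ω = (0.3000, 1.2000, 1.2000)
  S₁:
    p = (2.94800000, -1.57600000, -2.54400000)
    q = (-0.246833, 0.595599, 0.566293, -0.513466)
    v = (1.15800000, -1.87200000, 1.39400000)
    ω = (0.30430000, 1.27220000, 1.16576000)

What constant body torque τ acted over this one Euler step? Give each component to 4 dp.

τ = (0.1900, 0.1300, -0.2000)

rate change Δω = (0.00430000, 0.07220000, -0.03424000)
precession coupling = (0.1728, -0.0144, -0.0288)
I·α + gyro = (0.1900, 0.1300, -0.2000)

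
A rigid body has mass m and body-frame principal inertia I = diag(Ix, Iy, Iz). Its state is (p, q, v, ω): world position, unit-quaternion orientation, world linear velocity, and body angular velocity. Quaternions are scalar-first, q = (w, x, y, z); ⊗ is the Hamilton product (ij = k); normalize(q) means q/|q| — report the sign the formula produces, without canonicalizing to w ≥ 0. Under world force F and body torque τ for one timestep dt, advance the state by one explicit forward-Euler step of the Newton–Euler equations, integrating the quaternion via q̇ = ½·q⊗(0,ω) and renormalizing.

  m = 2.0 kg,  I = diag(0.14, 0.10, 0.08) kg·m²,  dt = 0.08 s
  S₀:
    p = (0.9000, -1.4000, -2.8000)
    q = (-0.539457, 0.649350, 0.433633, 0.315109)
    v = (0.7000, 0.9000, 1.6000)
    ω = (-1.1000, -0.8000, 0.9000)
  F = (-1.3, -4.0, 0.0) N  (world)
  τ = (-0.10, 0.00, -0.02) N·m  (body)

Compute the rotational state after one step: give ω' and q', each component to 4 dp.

angular accel α = (-0.8171, 0.5940, 0.1900)
ω + α·dt = (-1.1654, -0.7525, 0.9152)
Hamilton product q⊗(0,ω) = (0.7775933, 1.2357596, -0.4994693, -0.5279950)
q + ½dt·q⊗(0,ω), renormalized = (-0.5073, 0.6973, 0.4128, 0.2934)

ω' = (-1.1654, -0.7525, 0.9152)
q' = (-0.5073, 0.6973, 0.4128, 0.2934)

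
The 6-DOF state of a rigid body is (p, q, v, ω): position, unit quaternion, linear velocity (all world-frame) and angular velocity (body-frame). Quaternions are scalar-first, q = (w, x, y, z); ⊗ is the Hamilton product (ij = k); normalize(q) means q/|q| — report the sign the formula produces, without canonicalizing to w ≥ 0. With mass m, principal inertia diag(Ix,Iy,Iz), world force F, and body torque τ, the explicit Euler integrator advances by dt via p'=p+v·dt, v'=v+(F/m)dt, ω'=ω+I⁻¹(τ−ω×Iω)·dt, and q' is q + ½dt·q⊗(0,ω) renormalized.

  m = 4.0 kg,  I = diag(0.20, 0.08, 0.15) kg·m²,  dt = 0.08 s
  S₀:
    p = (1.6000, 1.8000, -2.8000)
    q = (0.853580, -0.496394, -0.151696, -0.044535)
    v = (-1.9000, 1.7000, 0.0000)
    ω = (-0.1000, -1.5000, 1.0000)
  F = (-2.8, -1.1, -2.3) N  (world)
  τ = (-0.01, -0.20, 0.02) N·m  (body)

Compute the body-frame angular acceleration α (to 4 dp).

α = (0.4750, -2.4375, 0.2533)

gyro term ω×Iω = (-0.1050, -0.0050, -0.0180)
(τ − ω×Iω)/I = (0.4750, -2.4375, 0.2533)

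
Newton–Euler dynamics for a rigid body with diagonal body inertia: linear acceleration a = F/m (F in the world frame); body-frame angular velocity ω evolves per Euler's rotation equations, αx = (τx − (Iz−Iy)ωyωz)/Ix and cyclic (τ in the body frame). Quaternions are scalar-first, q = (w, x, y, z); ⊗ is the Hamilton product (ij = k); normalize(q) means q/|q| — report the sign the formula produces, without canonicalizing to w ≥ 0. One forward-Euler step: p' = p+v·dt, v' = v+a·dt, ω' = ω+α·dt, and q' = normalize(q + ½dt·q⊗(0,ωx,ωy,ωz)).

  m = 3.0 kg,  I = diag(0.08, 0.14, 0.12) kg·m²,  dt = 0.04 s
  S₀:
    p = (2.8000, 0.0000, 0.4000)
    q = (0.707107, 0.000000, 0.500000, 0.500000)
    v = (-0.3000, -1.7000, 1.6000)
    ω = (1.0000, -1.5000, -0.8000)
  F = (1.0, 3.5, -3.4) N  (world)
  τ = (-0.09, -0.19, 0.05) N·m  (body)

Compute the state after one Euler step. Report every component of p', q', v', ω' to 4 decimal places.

ω×(Iω) gyroscopic = (-0.0240, 0.0320, -0.0900)
angular accel α = (-0.8250, -1.5857, 1.1667)
ω + α·dt = (0.9670, -1.5634, -0.7533)
Hamilton product q⊗(0,ω) = (1.1500000, 1.0571070, -0.5606605, -1.0656856)
updated quaternion q' = (0.7295, 0.0211, 0.4884, 0.4783)
p' = p + v·dt = (2.7880, -0.0680, 0.4640)
new velocity v' = (-0.2867, -1.6533, 1.5547)

p' = (2.7880, -0.0680, 0.4640)
q' = (0.7295, 0.0211, 0.4884, 0.4783)
v' = (-0.2867, -1.6533, 1.5547)
ω' = (0.9670, -1.5634, -0.7533)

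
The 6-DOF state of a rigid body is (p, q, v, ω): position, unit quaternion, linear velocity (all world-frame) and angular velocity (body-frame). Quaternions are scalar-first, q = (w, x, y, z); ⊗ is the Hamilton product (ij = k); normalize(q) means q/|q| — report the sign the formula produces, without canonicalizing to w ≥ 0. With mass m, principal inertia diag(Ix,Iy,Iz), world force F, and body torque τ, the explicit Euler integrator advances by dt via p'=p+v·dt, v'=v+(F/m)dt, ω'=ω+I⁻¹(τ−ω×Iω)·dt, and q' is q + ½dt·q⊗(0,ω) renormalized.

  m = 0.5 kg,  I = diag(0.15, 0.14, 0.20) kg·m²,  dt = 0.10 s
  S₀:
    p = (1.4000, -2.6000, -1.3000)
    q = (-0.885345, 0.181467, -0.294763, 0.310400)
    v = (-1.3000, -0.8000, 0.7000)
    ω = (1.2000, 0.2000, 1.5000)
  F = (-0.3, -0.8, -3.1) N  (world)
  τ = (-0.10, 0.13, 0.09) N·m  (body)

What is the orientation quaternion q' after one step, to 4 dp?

q' = (-0.9123, 0.1027, -0.2972, 0.2623)

2q̇ = q⊗(0,ω) = (-0.6244078, -1.5666385, -0.0767895, -0.9380085)
updated quaternion q' = (-0.9123, 0.1027, -0.2972, 0.2623)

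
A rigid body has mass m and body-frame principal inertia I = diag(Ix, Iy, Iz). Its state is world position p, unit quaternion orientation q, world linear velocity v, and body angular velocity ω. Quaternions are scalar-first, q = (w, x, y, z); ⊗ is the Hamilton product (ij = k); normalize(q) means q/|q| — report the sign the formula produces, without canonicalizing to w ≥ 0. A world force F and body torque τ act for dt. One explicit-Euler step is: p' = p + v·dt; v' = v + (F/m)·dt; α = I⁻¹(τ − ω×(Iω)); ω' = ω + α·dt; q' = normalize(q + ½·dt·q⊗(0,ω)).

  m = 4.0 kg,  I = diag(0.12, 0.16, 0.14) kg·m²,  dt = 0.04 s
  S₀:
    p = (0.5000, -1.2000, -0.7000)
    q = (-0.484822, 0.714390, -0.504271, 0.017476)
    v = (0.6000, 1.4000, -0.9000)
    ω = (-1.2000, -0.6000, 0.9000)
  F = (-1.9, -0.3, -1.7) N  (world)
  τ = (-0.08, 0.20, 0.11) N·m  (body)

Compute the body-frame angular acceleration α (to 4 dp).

α = (-0.7567, 1.1150, 0.5800)

ω×(Iω) gyroscopic = (0.0108, 0.0216, 0.0288)
(τ − ω×Iω)/I = (-0.7567, 1.1150, 0.5800)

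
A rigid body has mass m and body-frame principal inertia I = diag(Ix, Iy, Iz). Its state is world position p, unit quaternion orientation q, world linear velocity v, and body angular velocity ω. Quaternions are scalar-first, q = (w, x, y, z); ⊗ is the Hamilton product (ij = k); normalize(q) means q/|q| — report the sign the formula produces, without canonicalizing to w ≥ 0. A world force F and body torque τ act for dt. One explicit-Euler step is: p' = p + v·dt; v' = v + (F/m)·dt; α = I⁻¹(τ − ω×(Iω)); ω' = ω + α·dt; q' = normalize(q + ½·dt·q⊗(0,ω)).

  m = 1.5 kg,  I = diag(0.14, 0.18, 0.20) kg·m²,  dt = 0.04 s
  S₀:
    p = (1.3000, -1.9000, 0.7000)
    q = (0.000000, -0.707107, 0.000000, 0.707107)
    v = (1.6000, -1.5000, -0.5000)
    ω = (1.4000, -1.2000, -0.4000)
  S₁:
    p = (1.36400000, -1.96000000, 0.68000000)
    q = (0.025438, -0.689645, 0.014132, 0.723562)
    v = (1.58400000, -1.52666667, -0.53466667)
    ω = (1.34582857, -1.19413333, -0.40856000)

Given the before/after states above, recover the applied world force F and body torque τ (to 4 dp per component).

rate change Δω = (-0.05417143, 0.00586667, -0.00856000)
ω₀×(Iω₀) = (0.0096, 0.0336, -0.0672)
τ = I·(Δω/dt) + ω₀×(Iω₀) = (-0.1800, 0.0600, -0.1100)
velocity change Δv = (-0.01600000, -0.02666667, -0.03466667)
m·(v₁−v₀)/dt = (-0.6000, -1.0000, -1.3000)

F = (-0.6000, -1.0000, -1.3000)
τ = (-0.1800, 0.0600, -0.1100)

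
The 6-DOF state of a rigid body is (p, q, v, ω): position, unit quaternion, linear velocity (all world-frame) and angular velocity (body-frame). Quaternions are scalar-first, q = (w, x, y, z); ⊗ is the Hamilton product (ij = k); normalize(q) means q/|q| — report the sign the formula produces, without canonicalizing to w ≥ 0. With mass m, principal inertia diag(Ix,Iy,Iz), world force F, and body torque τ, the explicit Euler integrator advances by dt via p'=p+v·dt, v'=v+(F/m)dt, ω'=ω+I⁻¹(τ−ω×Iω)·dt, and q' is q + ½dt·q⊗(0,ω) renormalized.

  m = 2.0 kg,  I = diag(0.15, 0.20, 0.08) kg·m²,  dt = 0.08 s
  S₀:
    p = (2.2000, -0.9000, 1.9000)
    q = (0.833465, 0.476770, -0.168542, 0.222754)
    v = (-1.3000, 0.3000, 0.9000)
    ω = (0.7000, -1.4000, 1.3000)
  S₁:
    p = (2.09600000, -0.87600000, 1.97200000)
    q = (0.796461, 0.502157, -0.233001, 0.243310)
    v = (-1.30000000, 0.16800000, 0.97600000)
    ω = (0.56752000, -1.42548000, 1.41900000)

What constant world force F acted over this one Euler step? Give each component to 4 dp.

F = (0.0000, -3.3000, 1.9000)

Δv = v₁−v₀ = (0.00000000, -0.13200000, 0.07600000)
F = m·Δv/dt = (0.0000, -3.3000, 1.9000)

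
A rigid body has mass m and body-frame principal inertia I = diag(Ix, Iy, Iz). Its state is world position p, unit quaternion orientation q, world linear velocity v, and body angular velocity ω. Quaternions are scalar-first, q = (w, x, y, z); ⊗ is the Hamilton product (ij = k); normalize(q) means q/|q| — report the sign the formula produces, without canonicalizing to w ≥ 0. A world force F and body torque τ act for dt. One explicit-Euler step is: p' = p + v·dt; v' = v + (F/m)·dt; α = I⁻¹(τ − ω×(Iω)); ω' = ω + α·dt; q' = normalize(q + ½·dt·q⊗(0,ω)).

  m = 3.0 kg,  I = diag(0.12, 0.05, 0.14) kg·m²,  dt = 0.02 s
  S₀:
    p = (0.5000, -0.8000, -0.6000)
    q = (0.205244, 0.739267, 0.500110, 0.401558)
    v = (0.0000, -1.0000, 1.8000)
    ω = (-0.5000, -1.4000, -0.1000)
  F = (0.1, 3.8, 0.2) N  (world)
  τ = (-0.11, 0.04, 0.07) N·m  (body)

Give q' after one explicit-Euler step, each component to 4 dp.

q' = (0.2163, 0.7433, 0.4959, 0.3935)

2q̇ = q⊗(0,ω) = (1.1099433, 0.4095482, -0.4141939, -0.8054432)
updated quaternion q' = (0.2163, 0.7433, 0.4959, 0.3935)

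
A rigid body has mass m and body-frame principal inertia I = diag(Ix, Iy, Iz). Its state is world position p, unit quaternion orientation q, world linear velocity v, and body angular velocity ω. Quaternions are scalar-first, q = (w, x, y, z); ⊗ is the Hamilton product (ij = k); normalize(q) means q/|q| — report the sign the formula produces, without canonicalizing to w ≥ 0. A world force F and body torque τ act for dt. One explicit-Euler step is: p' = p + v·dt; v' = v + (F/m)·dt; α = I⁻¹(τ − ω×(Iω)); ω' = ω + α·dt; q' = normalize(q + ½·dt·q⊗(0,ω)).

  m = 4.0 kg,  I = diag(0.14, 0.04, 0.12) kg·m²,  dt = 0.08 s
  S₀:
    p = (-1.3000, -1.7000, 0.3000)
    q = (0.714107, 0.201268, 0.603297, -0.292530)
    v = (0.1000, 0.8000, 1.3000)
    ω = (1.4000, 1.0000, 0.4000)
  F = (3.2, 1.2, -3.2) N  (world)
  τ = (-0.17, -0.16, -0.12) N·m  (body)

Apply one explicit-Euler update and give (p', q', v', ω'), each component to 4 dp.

gyro term ω×Iω = (0.0320, 0.0112, -0.1400)
angular accel α = (-1.4429, -4.2800, 0.1667)
new body rate ω' = (1.2846, 0.6576, 0.4133)
q⊗(0,ω) = (-0.7680602, 1.5335986, 0.2240578, -0.3577050)
q + ½dt·q⊗(0,ω), renormalized = (0.6817, 0.2620, 0.6107, -0.3061)
a = F/m = (0.8000, 0.3000, -0.8000)
p + v·dt = (-1.2920, -1.6360, 0.4040)
v' = v + a·dt = (0.1640, 0.8240, 1.2360)

p' = (-1.2920, -1.6360, 0.4040)
q' = (0.6817, 0.2620, 0.6107, -0.3061)
v' = (0.1640, 0.8240, 1.2360)
ω' = (1.2846, 0.6576, 0.4133)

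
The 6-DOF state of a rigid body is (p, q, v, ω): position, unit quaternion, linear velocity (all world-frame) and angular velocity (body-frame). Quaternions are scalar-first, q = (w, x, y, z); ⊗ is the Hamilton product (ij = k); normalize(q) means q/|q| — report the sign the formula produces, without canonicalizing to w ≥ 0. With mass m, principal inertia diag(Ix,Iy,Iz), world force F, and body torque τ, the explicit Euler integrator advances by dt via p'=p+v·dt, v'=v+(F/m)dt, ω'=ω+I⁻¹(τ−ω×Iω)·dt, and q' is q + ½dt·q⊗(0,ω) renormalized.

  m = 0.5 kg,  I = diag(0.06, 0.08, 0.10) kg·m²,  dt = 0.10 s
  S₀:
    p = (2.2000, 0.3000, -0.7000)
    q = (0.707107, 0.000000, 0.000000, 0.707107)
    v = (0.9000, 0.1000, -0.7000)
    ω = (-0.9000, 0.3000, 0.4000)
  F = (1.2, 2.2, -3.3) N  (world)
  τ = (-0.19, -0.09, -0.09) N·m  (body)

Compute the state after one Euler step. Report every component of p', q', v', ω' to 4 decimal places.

p' = (2.2900, 0.3100, -0.7700)
q' = (0.6920, -0.0424, -0.0212, 0.7203)
v' = (1.1400, 0.5400, -1.3600)
ω' = (-1.2207, 0.1695, 0.3154)

p + v·dt = (2.2900, 0.3100, -0.7700)
v' = v + a·dt = (1.1400, 0.5400, -1.3600)
gyro term ω×Iω = (0.0024, 0.0144, -0.0054)
angular accel α = (-3.2067, -1.3050, -0.8460)
ω' = ω + α·dt = (-1.2207, 0.1695, 0.3154)
Hamilton product q⊗(0,ω) = (-0.2828428, -0.8485284, -0.4242642, 0.2828428)
q' = normalize(q + ½dt·q⊗(0,ω)) = (0.6920, -0.0424, -0.0212, 0.7203)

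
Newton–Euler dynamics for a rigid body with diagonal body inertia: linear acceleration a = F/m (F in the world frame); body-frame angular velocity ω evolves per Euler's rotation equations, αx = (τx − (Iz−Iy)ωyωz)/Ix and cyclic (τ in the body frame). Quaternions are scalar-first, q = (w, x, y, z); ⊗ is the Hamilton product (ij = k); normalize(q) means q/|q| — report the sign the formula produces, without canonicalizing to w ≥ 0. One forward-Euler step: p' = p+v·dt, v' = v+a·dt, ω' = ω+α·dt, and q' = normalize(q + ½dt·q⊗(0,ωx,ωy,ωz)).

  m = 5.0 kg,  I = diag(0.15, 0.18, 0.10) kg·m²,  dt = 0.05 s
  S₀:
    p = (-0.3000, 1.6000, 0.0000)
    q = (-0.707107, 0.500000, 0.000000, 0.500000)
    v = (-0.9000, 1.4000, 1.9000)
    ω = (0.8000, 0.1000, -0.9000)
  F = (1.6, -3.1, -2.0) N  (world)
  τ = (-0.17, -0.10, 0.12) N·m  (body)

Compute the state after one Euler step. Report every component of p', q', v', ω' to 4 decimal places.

a = F/m = (0.3200, -0.6200, -0.4000)
p + v·dt = (-0.3450, 1.6700, 0.0950)
v + (F/m)dt = (-0.8840, 1.3690, 1.8800)
precession coupling ω×(Iω) = (0.0072, -0.0360, 0.0024)
α = I⁻¹(τ − ω×Iω) = (-1.1813, -0.3556, 1.1760)
new body rate ω' = (0.7409, 0.0822, -0.8412)
Hamilton product q⊗(0,ω) = (0.0500000, -0.6156856, 0.7792893, 0.6863963)
updated quaternion q' = (-0.7055, 0.4844, 0.0195, 0.5169)

p' = (-0.3450, 1.6700, 0.0950)
q' = (-0.7055, 0.4844, 0.0195, 0.5169)
v' = (-0.8840, 1.3690, 1.8800)
ω' = (0.7409, 0.0822, -0.8412)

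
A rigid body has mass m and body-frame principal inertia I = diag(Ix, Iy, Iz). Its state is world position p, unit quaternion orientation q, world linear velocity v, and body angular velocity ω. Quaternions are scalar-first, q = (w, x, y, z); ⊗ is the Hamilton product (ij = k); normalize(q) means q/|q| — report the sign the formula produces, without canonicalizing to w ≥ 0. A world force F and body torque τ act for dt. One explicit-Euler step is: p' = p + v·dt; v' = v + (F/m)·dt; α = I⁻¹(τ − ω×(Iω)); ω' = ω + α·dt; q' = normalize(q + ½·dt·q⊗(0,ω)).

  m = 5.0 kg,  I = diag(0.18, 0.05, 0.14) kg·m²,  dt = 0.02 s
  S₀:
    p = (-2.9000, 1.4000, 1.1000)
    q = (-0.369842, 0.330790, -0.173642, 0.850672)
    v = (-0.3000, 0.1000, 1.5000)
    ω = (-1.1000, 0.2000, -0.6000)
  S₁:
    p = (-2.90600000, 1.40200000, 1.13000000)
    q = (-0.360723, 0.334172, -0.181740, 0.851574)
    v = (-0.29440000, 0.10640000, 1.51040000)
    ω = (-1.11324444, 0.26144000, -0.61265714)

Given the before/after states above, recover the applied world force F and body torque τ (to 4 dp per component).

Δv = v₁−v₀ = (0.00560000, 0.00640000, 0.01040000)
F = m·Δv/dt = (1.4000, 1.6000, 2.6000)
rate change Δω = (-0.01324444, 0.06144000, -0.01265714)
ω₀×(Iω₀) = (-0.0108, 0.0264, 0.0286)
τ = I·(Δω/dt) + ω₀×(Iω₀) = (-0.1300, 0.1800, -0.0600)

F = (1.4000, 1.6000, 2.6000)
τ = (-0.1300, 0.1800, -0.0600)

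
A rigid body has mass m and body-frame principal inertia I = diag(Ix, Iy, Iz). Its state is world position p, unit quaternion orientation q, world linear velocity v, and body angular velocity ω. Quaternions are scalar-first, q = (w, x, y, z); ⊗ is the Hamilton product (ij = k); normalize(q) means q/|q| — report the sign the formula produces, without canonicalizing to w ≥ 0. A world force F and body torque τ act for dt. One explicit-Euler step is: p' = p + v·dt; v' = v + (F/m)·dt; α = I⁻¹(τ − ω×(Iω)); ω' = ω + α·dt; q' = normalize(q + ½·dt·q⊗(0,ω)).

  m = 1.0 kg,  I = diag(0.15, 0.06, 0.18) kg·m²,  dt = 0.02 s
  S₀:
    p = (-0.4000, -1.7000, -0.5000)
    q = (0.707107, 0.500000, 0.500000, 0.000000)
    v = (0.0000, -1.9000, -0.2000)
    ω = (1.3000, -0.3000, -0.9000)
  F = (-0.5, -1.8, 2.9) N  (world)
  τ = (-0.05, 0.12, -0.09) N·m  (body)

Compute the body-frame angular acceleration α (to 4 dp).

α = (-0.5493, 1.4150, -0.6950)

ω×(Iω) gyroscopic = (0.0324, 0.0351, 0.0351)
α = I⁻¹(τ − ω×Iω) = (-0.5493, 1.4150, -0.6950)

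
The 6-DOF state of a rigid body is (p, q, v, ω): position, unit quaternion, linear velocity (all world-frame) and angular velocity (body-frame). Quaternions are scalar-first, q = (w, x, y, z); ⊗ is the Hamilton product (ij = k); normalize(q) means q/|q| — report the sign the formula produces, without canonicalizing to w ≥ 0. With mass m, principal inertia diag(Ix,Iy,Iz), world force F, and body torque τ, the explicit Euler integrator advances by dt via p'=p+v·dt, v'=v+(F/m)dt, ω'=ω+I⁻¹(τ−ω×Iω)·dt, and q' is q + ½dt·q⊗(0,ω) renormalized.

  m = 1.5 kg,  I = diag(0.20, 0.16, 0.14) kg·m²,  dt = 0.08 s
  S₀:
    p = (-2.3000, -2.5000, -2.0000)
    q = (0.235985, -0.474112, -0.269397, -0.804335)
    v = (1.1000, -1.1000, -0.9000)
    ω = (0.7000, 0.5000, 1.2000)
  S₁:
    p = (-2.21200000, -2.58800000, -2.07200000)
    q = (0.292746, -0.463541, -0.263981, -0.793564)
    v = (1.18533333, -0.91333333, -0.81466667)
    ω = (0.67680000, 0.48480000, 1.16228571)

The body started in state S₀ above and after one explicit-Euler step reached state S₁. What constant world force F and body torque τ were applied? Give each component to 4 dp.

velocity change Δv = (0.08533333, 0.18666667, 0.08533333)
applied force F = (1.6000, 3.5000, 1.6000)
Δω = ω₁−ω₀ = (-0.02320000, -0.01520000, -0.03771429)
applied torque τ = (-0.0700, 0.0200, -0.0800)

F = (1.6000, 3.5000, 1.6000)
τ = (-0.0700, 0.0200, -0.0800)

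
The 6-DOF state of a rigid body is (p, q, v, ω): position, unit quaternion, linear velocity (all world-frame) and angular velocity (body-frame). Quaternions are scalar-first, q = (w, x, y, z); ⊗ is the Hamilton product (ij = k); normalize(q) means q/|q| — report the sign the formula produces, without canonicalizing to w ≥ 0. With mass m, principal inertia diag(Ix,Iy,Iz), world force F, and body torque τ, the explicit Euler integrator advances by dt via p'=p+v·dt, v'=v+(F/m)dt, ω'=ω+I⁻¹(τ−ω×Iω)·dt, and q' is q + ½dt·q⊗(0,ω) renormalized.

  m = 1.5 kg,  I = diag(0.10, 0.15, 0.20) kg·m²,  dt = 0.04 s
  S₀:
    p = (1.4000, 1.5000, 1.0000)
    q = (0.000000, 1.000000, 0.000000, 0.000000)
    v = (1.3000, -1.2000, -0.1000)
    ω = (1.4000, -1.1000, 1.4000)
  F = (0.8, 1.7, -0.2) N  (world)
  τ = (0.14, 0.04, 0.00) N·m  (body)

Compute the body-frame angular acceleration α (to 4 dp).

α = (2.1700, 1.5733, 0.3850)

precession coupling ω×(Iω) = (-0.0770, -0.1960, -0.0770)
α = I⁻¹(τ − ω×Iω) = (2.1700, 1.5733, 0.3850)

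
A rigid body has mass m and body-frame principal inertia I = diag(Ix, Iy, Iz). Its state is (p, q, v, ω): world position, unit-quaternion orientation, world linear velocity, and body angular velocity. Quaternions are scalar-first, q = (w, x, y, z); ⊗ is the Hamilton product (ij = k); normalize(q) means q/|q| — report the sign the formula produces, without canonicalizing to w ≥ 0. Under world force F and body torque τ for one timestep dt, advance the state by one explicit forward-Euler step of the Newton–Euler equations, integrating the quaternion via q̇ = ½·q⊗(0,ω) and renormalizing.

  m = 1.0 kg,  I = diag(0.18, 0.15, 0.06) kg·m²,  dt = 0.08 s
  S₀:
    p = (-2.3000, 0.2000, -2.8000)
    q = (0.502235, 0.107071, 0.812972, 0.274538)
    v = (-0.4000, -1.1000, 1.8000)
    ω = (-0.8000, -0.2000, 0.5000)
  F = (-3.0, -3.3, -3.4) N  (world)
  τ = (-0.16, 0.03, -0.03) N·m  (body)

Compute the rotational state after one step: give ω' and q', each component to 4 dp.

ω' = (-0.8751, -0.1584, 0.4664)
q' = (0.5063, 0.1094, 0.7974, 0.3095)

precession coupling ω×(Iω) = (0.0090, -0.0480, -0.0048)
angular accel α = (-0.9389, 0.5200, -0.4200)
ω' = ω + α·dt = (-0.8751, -0.1584, 0.4664)
q⊗(0,ω) = (0.1109822, 0.0596056, -0.3736129, 0.8800809)
q + ½dt·q⊗(0,ω), renormalized = (0.5063, 0.1094, 0.7974, 0.3095)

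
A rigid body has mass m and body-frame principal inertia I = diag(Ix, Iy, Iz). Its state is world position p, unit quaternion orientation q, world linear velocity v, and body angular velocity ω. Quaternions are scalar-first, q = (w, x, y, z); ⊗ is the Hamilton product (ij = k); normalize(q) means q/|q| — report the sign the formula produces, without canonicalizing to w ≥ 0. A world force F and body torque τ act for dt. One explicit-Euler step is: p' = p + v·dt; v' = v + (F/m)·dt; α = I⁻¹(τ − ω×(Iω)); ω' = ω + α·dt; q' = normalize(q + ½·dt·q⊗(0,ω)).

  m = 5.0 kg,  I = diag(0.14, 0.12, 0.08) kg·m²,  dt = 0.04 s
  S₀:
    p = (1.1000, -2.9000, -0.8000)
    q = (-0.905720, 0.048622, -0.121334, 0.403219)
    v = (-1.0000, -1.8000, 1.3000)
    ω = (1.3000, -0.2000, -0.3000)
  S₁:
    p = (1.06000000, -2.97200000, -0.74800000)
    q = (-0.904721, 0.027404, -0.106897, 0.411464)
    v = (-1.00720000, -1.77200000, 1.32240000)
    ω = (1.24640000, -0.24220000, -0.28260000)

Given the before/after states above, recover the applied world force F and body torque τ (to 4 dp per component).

F = (-0.9000, 3.5000, 2.8000)
τ = (-0.1900, -0.1500, 0.0400)

velocity change Δv = (-0.00720000, 0.02800000, 0.02240000)
m·(v₁−v₀)/dt = (-0.9000, 3.5000, 2.8000)
ω₁ − ω₀ = (-0.05360000, -0.04220000, 0.01740000)
gyro term ω₀×Iω₀ = (-0.0024, -0.0234, 0.0052)
τ = I·(Δω/dt) + ω₀×(Iω₀) = (-0.1900, -0.1500, 0.0400)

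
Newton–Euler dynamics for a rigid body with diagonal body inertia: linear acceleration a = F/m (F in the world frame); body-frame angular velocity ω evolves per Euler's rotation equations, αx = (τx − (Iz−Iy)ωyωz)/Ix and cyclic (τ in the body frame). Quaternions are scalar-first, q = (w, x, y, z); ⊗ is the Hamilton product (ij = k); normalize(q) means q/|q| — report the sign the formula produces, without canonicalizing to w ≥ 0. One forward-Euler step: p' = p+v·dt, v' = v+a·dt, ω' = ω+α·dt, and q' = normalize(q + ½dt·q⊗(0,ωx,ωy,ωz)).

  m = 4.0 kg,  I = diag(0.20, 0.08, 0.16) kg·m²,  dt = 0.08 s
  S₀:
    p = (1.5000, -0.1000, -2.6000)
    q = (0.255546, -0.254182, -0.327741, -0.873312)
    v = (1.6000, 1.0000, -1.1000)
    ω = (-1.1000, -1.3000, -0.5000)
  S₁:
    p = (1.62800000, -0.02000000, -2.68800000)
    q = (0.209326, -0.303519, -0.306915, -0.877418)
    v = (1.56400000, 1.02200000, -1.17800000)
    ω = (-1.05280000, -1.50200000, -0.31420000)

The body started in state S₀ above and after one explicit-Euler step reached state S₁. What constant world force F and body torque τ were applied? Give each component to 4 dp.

F = (-1.8000, 1.1000, -3.9000)
τ = (0.1700, -0.1800, 0.2000)

ω₁ − ω₀ = (0.04720000, -0.20200000, 0.18580000)
gyro term ω₀×Iω₀ = (0.0520, 0.0220, -0.1716)
I·α + gyro = (0.1700, -0.1800, 0.2000)
Δv = v₁−v₀ = (-0.03600000, 0.02200000, -0.07800000)
m·(v₁−v₀)/dt = (-1.8000, 1.1000, -3.9000)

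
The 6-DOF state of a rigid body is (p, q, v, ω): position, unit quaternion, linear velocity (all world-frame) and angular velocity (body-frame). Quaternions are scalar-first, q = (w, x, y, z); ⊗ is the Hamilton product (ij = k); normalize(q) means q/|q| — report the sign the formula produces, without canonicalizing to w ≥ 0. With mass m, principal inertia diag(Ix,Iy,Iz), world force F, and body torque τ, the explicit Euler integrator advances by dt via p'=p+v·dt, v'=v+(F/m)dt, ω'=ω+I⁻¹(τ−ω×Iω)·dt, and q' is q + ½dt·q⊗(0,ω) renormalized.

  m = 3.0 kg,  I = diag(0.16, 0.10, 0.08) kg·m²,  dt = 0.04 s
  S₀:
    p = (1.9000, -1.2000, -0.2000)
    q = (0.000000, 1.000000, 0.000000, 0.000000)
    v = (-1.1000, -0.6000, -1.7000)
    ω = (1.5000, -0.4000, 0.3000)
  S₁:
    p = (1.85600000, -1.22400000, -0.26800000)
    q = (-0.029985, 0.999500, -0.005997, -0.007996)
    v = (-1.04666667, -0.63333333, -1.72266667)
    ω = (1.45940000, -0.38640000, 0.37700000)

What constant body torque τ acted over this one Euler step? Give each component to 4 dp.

τ = (-0.1600, 0.0700, 0.1900)

rate change Δω = (-0.04060000, 0.01360000, 0.07700000)
ω₀×(Iω₀) = (0.0024, 0.0360, 0.0360)
applied torque τ = (-0.1600, 0.0700, 0.1900)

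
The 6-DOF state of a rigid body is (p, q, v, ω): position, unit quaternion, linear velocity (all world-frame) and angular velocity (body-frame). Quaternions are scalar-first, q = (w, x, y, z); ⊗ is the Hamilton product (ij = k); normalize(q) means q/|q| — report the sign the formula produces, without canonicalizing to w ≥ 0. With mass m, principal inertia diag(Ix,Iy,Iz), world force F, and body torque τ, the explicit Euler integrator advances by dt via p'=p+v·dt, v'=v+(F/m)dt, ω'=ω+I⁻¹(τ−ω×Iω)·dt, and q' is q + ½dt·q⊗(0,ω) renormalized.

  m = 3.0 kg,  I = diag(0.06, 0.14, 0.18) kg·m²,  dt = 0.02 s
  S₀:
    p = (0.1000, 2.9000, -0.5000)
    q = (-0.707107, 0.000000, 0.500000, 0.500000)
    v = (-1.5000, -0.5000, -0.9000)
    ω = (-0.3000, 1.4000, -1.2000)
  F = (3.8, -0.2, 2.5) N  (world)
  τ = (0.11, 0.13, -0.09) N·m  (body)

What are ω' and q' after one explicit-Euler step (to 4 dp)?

(τ − ω×Iω)/I = (2.9533, 1.2371, -0.3133)
ω + α·dt = (-0.2409, 1.4247, -1.2063)
2q̇ = q⊗(0,ω) = (-0.1000000, -1.0878679, -1.1399498, 0.9985284)
q' = normalize(q + ½dt·q⊗(0,ω)) = (-0.7080, -0.0109, 0.4885, 0.5099)

ω' = (-0.2409, 1.4247, -1.2063)
q' = (-0.7080, -0.0109, 0.4885, 0.5099)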